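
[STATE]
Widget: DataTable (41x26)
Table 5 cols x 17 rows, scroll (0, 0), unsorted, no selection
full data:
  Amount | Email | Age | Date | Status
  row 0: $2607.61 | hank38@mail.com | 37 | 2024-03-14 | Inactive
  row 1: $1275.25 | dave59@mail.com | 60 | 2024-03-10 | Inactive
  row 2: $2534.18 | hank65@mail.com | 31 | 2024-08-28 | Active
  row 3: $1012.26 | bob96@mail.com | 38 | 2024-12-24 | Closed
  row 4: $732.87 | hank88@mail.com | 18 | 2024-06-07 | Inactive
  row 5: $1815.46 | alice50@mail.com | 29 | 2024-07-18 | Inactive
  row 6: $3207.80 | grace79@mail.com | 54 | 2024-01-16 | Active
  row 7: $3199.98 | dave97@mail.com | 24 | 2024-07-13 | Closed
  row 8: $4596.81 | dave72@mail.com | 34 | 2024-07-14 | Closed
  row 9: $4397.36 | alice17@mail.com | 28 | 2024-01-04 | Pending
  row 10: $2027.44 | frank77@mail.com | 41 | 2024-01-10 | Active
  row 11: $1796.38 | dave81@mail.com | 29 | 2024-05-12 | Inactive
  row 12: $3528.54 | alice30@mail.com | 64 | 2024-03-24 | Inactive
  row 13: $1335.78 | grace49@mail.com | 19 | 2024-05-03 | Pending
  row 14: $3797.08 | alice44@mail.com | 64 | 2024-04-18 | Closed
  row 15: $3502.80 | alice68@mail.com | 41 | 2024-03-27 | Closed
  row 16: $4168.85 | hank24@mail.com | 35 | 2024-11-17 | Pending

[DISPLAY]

Amount  │Email           │Age│Date      │
────────┼────────────────┼───┼──────────┼
$2607.61│hank38@mail.com │37 │2024-03-14│
$1275.25│dave59@mail.com │60 │2024-03-10│
$2534.18│hank65@mail.com │31 │2024-08-28│
$1012.26│bob96@mail.com  │38 │2024-12-24│
$732.87 │hank88@mail.com │18 │2024-06-07│
$1815.46│alice50@mail.com│29 │2024-07-18│
$3207.80│grace79@mail.com│54 │2024-01-16│
$3199.98│dave97@mail.com │24 │2024-07-13│
$4596.81│dave72@mail.com │34 │2024-07-14│
$4397.36│alice17@mail.com│28 │2024-01-04│
$2027.44│frank77@mail.com│41 │2024-01-10│
$1796.38│dave81@mail.com │29 │2024-05-12│
$3528.54│alice30@mail.com│64 │2024-03-24│
$1335.78│grace49@mail.com│19 │2024-05-03│
$3797.08│alice44@mail.com│64 │2024-04-18│
$3502.80│alice68@mail.com│41 │2024-03-27│
$4168.85│hank24@mail.com │35 │2024-11-17│
                                         
                                         
                                         
                                         
                                         
                                         
                                         


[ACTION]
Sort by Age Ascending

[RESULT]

Amount  │Email           │Ag▲│Date      │
────────┼────────────────┼───┼──────────┼
$732.87 │hank88@mail.com │18 │2024-06-07│
$1335.78│grace49@mail.com│19 │2024-05-03│
$3199.98│dave97@mail.com │24 │2024-07-13│
$4397.36│alice17@mail.com│28 │2024-01-04│
$1815.46│alice50@mail.com│29 │2024-07-18│
$1796.38│dave81@mail.com │29 │2024-05-12│
$2534.18│hank65@mail.com │31 │2024-08-28│
$4596.81│dave72@mail.com │34 │2024-07-14│
$4168.85│hank24@mail.com │35 │2024-11-17│
$2607.61│hank38@mail.com │37 │2024-03-14│
$1012.26│bob96@mail.com  │38 │2024-12-24│
$2027.44│frank77@mail.com│41 │2024-01-10│
$3502.80│alice68@mail.com│41 │2024-03-27│
$3207.80│grace79@mail.com│54 │2024-01-16│
$1275.25│dave59@mail.com │60 │2024-03-10│
$3528.54│alice30@mail.com│64 │2024-03-24│
$3797.08│alice44@mail.com│64 │2024-04-18│
                                         
                                         
                                         
                                         
                                         
                                         
                                         


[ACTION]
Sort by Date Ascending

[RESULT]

Amount  │Email           │Age│Date     ▲│
────────┼────────────────┼───┼──────────┼
$4397.36│alice17@mail.com│28 │2024-01-04│
$2027.44│frank77@mail.com│41 │2024-01-10│
$3207.80│grace79@mail.com│54 │2024-01-16│
$1275.25│dave59@mail.com │60 │2024-03-10│
$2607.61│hank38@mail.com │37 │2024-03-14│
$3528.54│alice30@mail.com│64 │2024-03-24│
$3502.80│alice68@mail.com│41 │2024-03-27│
$3797.08│alice44@mail.com│64 │2024-04-18│
$1335.78│grace49@mail.com│19 │2024-05-03│
$1796.38│dave81@mail.com │29 │2024-05-12│
$732.87 │hank88@mail.com │18 │2024-06-07│
$3199.98│dave97@mail.com │24 │2024-07-13│
$4596.81│dave72@mail.com │34 │2024-07-14│
$1815.46│alice50@mail.com│29 │2024-07-18│
$2534.18│hank65@mail.com │31 │2024-08-28│
$4168.85│hank24@mail.com │35 │2024-11-17│
$1012.26│bob96@mail.com  │38 │2024-12-24│
                                         
                                         
                                         
                                         
                                         
                                         
                                         


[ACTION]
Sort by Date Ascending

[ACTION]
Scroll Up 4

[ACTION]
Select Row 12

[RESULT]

Amount  │Email           │Age│Date     ▲│
────────┼────────────────┼───┼──────────┼
$4397.36│alice17@mail.com│28 │2024-01-04│
$2027.44│frank77@mail.com│41 │2024-01-10│
$3207.80│grace79@mail.com│54 │2024-01-16│
$1275.25│dave59@mail.com │60 │2024-03-10│
$2607.61│hank38@mail.com │37 │2024-03-14│
$3528.54│alice30@mail.com│64 │2024-03-24│
$3502.80│alice68@mail.com│41 │2024-03-27│
$3797.08│alice44@mail.com│64 │2024-04-18│
$1335.78│grace49@mail.com│19 │2024-05-03│
$1796.38│dave81@mail.com │29 │2024-05-12│
$732.87 │hank88@mail.com │18 │2024-06-07│
$3199.98│dave97@mail.com │24 │2024-07-13│
>4596.81│dave72@mail.com │34 │2024-07-14│
$1815.46│alice50@mail.com│29 │2024-07-18│
$2534.18│hank65@mail.com │31 │2024-08-28│
$4168.85│hank24@mail.com │35 │2024-11-17│
$1012.26│bob96@mail.com  │38 │2024-12-24│
                                         
                                         
                                         
                                         
                                         
                                         
                                         


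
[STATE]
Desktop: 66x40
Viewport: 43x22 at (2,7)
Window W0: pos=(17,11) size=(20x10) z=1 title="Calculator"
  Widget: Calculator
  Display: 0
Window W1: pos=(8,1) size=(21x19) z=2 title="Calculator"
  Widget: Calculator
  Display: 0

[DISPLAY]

      ┃├───┼───┼───┼───┤  ┃                
      ┃│ 4 │ 5 │ 6 │ × │  ┃                
      ┃├───┼───┼───┼───┤  ┃                
      ┃│ 1 │ 2 │ 3 │ - │  ┃                
      ┃├───┼───┼───┼───┤  ┃━━━━━━━┓        
      ┃│ 0 │ . │ = │ + │  ┃       ┃        
      ┃├───┼───┼───┼───┤  ┃───────┨        
      ┃│ C │ MC│ MR│ M+│  ┃      0┃        
      ┃└───┴───┴───┴───┘  ┃─┬───┐ ┃        
      ┃                   ┃ │ ÷ │ ┃        
      ┃                   ┃─┼───┤ ┃        
      ┃                   ┃ │ × │ ┃        
      ┗━━━━━━━━━━━━━━━━━━━┛─┴───┘ ┃        
               ┗━━━━━━━━━━━━━━━━━━┛        
                                           
                                           
                                           
                                           
                                           
                                           
                                           
                                           


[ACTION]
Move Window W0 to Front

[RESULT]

      ┃├───┼───┼───┼───┤  ┃                
      ┃│ 4 │ 5 │ 6 │ × │  ┃                
      ┃├───┼───┼───┼───┤  ┃                
      ┃│ 1 │ 2 │ 3 │ - │  ┃                
      ┃├───┼───┏━━━━━━━━━━━━━━━━━━┓        
      ┃│ 0 │ . ┃ Calculator       ┃        
      ┃├───┼───┠──────────────────┨        
      ┃│ C │ MC┃                 0┃        
      ┃└───┴───┃┌───┬───┬───┬───┐ ┃        
      ┃        ┃│ 7 │ 8 │ 9 │ ÷ │ ┃        
      ┃        ┃├───┼───┼───┼───┤ ┃        
      ┃        ┃│ 4 │ 5 │ 6 │ × │ ┃        
      ┗━━━━━━━━┃└───┴───┴───┴───┘ ┃        
               ┗━━━━━━━━━━━━━━━━━━┛        
                                           
                                           
                                           
                                           
                                           
                                           
                                           
                                           


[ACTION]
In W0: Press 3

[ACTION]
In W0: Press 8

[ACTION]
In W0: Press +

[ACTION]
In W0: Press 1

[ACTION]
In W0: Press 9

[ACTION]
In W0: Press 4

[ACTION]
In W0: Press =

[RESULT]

      ┃├───┼───┼───┼───┤  ┃                
      ┃│ 4 │ 5 │ 6 │ × │  ┃                
      ┃├───┼───┼───┼───┤  ┃                
      ┃│ 1 │ 2 │ 3 │ - │  ┃                
      ┃├───┼───┏━━━━━━━━━━━━━━━━━━┓        
      ┃│ 0 │ . ┃ Calculator       ┃        
      ┃├───┼───┠──────────────────┨        
      ┃│ C │ MC┃               232┃        
      ┃└───┴───┃┌───┬───┬───┬───┐ ┃        
      ┃        ┃│ 7 │ 8 │ 9 │ ÷ │ ┃        
      ┃        ┃├───┼───┼───┼───┤ ┃        
      ┃        ┃│ 4 │ 5 │ 6 │ × │ ┃        
      ┗━━━━━━━━┃└───┴───┴───┴───┘ ┃        
               ┗━━━━━━━━━━━━━━━━━━┛        
                                           
                                           
                                           
                                           
                                           
                                           
                                           
                                           


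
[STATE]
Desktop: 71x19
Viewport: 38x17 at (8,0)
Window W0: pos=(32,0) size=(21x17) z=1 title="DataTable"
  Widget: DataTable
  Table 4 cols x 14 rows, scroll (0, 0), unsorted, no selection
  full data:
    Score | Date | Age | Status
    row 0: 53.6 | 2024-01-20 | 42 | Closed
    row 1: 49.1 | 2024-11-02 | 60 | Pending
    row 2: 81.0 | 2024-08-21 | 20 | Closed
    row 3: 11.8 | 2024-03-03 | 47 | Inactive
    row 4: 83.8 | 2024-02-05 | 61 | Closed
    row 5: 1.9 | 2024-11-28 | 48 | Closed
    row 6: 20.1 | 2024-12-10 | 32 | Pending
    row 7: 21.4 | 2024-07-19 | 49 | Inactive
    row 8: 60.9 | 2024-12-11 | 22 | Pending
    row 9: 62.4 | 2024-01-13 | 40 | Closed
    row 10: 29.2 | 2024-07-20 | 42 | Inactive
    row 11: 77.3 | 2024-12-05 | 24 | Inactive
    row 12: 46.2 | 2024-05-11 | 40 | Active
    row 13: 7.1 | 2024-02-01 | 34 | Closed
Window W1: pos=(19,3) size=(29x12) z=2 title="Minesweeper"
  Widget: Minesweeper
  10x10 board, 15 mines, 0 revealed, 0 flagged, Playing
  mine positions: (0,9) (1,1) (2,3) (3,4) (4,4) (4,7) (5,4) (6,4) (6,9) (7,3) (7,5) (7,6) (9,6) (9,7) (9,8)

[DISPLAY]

                        ┏━━━━━━━━━━━━━
                        ┃ DataTable   
                        ┠─────────────
           ┏━━━━━━━━━━━━━━━━━━━━━━━━━━
           ┃ Minesweeper              
           ┠──────────────────────────
           ┃■■■■■■■■■■                
           ┃■■■■■■■■■■                
           ┃■■■■■■■■■■                
           ┃■■■■■■■■■■                
           ┃■■■■■■■■■■                
           ┃■■■■■■■■■■                
           ┃■■■■■■■■■■                
           ┃■■■■■■■■■■                
           ┗━━━━━━━━━━━━━━━━━━━━━━━━━━
                        ┃29.2 │2024-07
                        ┗━━━━━━━━━━━━━


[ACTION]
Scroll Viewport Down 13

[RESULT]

                        ┠─────────────
           ┏━━━━━━━━━━━━━━━━━━━━━━━━━━
           ┃ Minesweeper              
           ┠──────────────────────────
           ┃■■■■■■■■■■                
           ┃■■■■■■■■■■                
           ┃■■■■■■■■■■                
           ┃■■■■■■■■■■                
           ┃■■■■■■■■■■                
           ┃■■■■■■■■■■                
           ┃■■■■■■■■■■                
           ┃■■■■■■■■■■                
           ┗━━━━━━━━━━━━━━━━━━━━━━━━━━
                        ┃29.2 │2024-07
                        ┗━━━━━━━━━━━━━
                                      
                                      


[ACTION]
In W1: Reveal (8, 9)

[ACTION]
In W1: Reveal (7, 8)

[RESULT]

                        ┠─────────────
           ┏━━━━━━━━━━━━━━━━━━━━━━━━━━
           ┃ Minesweeper              
           ┠──────────────────────────
           ┃■■■■■■■■■■                
           ┃■■■■■■■■■■                
           ┃■■■■■■■■■■                
           ┃■■■■■■■■■■                
           ┃■■■■■■■■■■                
           ┃■■■■■■■■■■                
           ┃■■■■■■■■■■                
           ┃■■■■■■■■1■                
           ┗━━━━━━━━━━━━━━━━━━━━━━━━━━
                        ┃29.2 │2024-07
                        ┗━━━━━━━━━━━━━
                                      
                                      


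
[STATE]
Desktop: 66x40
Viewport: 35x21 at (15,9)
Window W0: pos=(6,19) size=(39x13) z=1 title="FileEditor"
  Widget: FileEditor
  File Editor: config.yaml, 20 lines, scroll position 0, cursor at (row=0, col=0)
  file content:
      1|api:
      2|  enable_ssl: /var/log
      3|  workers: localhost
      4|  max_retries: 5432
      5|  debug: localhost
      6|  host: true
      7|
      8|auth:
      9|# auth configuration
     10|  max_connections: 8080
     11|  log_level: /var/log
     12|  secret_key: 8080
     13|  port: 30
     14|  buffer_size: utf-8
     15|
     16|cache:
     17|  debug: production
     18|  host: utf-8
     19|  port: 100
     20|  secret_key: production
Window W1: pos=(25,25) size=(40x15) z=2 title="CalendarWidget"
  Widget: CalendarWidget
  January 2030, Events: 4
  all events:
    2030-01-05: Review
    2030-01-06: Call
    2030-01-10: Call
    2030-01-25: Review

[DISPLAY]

                                   
                                   
                                   
                                   
                                   
                                   
                                   
                                   
                                   
                                   
━━━━━━━━━━━━━━━━━━━━━━━━━━━━━┓     
tor                          ┃     
─────────────────────────────┨     
                            ▲┃     
_ssl: /var/log              █┃     
s: localhost                ░┃     
tries: 543┏━━━━━━━━━━━━━━━━━━━━━━━━
 localhost┃ CalendarWidget         
true      ┠────────────────────────
          ┃             January 203
          ┃Mo Tu We Th Fr Sa Su    


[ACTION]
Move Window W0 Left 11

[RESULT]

                                   
                                   
                                   
                                   
                                   
                                   
                                   
                                   
                                   
                                   
━━━━━━━━━━━━━━━━━━━━━━━┓           
                       ┃           
───────────────────────┨           
                      ▲┃           
/var/log              █┃           
alhost                ░┃           
 5432     ┏━━━━━━━━━━━━━━━━━━━━━━━━
host      ┃ CalendarWidget         
          ┠────────────────────────
          ┃             January 203
          ┃Mo Tu We Th Fr Sa Su    


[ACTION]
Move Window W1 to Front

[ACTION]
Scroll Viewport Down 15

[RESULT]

━━━━━━━━━━━━━━━━━━━━━━━┓           
                       ┃           
───────────────────────┨           
                      ▲┃           
/var/log              █┃           
alhost                ░┃           
 5432     ┏━━━━━━━━━━━━━━━━━━━━━━━━
host      ┃ CalendarWidget         
          ┠────────────────────────
          ┃             January 203
          ┃Mo Tu We Th Fr Sa Su    
ration    ┃    1  2  3  4  5*  6*  
━━━━━━━━━━┃ 7  8  9 10* 11 12 13   
          ┃14 15 16 17 18 19 20    
          ┃21 22 23 24 25* 26 27   
          ┃28 29 30 31             
          ┃                        
          ┃                        
          ┃                        
          ┃                        
          ┗━━━━━━━━━━━━━━━━━━━━━━━━


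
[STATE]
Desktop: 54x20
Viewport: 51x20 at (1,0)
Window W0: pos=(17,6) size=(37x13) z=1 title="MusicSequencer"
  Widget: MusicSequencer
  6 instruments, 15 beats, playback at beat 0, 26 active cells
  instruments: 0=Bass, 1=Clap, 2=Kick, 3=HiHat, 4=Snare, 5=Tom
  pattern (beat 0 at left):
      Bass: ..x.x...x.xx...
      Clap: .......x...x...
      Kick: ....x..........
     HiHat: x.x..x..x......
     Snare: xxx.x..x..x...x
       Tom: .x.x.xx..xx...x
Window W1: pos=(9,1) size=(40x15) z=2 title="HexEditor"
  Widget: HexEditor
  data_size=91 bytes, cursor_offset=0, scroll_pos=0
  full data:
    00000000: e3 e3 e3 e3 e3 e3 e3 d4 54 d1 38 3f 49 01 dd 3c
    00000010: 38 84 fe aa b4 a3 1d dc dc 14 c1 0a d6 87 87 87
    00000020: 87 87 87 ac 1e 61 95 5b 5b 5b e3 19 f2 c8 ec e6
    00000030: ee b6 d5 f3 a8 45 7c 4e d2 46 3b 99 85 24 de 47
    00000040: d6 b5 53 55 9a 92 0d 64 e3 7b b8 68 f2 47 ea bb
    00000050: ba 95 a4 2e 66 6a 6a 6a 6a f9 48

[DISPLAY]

                                                   
        ┏━━━━━━━━━━━━━━━━━━━━━━━━━━━━━━━━━━━━━━┓   
        ┃ HexEditor                            ┃   
        ┠──────────────────────────────────────┨   
        ┃00000000  E3 e3 e3 e3 e3 e3 e3 d4  54 ┃   
        ┃00000010  38 84 fe aa b4 a3 1d dc  dc ┃   
        ┃00000020  87 87 87 ac 1e 61 95 5b  5b ┃━━━
        ┃00000030  ee b6 d5 f3 a8 45 7c 4e  d2 ┃   
        ┃00000040  d6 b5 53 55 9a 92 0d 64  e3 ┃───
        ┃00000050  ba 95 a4 2e 66 6a 6a 6a  6a ┃   
        ┃                                      ┃   
        ┃                                      ┃   
        ┃                                      ┃   
        ┃                                      ┃   
        ┃                                      ┃   
        ┗━━━━━━━━━━━━━━━━━━━━━━━━━━━━━━━━━━━━━━┛   
                ┃                                  
                ┃                                  
                ┗━━━━━━━━━━━━━━━━━━━━━━━━━━━━━━━━━━
                                                   


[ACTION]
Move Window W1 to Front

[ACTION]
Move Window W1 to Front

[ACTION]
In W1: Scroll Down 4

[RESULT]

                                                   
        ┏━━━━━━━━━━━━━━━━━━━━━━━━━━━━━━━━━━━━━━┓   
        ┃ HexEditor                            ┃   
        ┠──────────────────────────────────────┨   
        ┃00000040  d6 b5 53 55 9a 92 0d 64  e3 ┃   
        ┃00000050  ba 95 a4 2e 66 6a 6a 6a  6a ┃   
        ┃                                      ┃━━━
        ┃                                      ┃   
        ┃                                      ┃───
        ┃                                      ┃   
        ┃                                      ┃   
        ┃                                      ┃   
        ┃                                      ┃   
        ┃                                      ┃   
        ┃                                      ┃   
        ┗━━━━━━━━━━━━━━━━━━━━━━━━━━━━━━━━━━━━━━┛   
                ┃                                  
                ┃                                  
                ┗━━━━━━━━━━━━━━━━━━━━━━━━━━━━━━━━━━
                                                   


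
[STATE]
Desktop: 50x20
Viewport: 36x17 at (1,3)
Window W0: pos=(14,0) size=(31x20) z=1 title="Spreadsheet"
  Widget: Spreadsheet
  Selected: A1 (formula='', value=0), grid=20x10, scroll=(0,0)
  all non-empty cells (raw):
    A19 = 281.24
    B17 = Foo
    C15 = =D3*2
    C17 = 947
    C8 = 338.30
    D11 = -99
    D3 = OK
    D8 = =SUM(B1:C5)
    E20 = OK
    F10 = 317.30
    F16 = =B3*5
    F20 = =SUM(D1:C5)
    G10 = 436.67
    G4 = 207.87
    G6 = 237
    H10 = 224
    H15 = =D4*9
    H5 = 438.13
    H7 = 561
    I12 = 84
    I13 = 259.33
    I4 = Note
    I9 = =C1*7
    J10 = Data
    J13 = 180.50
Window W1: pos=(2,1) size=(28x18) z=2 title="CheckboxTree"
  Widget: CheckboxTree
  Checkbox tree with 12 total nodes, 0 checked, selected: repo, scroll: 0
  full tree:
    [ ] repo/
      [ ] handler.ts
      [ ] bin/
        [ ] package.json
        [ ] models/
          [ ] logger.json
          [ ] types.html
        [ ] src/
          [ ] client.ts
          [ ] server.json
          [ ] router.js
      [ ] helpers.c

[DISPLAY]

 ┠──────────────────────────┨       
 ┃>[ ] repo/                ┃B      
 ┃   [ ] handler.ts         ┃-------
 ┃   [ ] bin/               ┃    0  
 ┃     [ ] package.json     ┃    0  
 ┃     [ ] models/          ┃    0  
 ┃       [ ] logger.json    ┃    0  
 ┃       [ ] types.html     ┃    0  
 ┃     [ ] src/             ┃    0  
 ┃       [ ] client.ts      ┃    0  
 ┃       [ ] server.json    ┃    0  
 ┃       [ ] router.js      ┃    0  
 ┃   [ ] helpers.c          ┃    0  
 ┃                          ┃    0  
 ┃                          ┃    0  
 ┗━━━━━━━━━━━━━━━━━━━━━━━━━━┛    0  
             ┗━━━━━━━━━━━━━━━━━━━━━━


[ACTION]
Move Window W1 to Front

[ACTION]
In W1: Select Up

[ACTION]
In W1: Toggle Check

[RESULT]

 ┠──────────────────────────┨       
 ┃>[x] repo/                ┃B      
 ┃   [x] handler.ts         ┃-------
 ┃   [x] bin/               ┃    0  
 ┃     [x] package.json     ┃    0  
 ┃     [x] models/          ┃    0  
 ┃       [x] logger.json    ┃    0  
 ┃       [x] types.html     ┃    0  
 ┃     [x] src/             ┃    0  
 ┃       [x] client.ts      ┃    0  
 ┃       [x] server.json    ┃    0  
 ┃       [x] router.js      ┃    0  
 ┃   [x] helpers.c          ┃    0  
 ┃                          ┃    0  
 ┃                          ┃    0  
 ┗━━━━━━━━━━━━━━━━━━━━━━━━━━┛    0  
             ┗━━━━━━━━━━━━━━━━━━━━━━


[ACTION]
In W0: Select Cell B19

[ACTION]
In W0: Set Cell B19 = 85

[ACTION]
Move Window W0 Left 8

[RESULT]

 ┠──────────────────────────┨      ┃
 ┃>[x] repo/                ┃C     ┃
 ┃   [x] handler.ts         ┃------┃
 ┃   [x] bin/               ┃    0 ┃
 ┃     [x] package.json     ┃    0 ┃
 ┃     [x] models/          ┃    0O┃
 ┃       [x] logger.json    ┃    0 ┃
 ┃       [x] types.html     ┃    0 ┃
 ┃     [x] src/             ┃    0 ┃
 ┃       [x] client.ts      ┃    0 ┃
 ┃       [x] server.json    ┃38.30 ┃
 ┃       [x] router.js      ┃    0 ┃
 ┃   [x] helpers.c          ┃    0 ┃
 ┃                          ┃    0 ┃
 ┃                          ┃    0 ┃
 ┗━━━━━━━━━━━━━━━━━━━━━━━━━━┛    0 ┃
     ┗━━━━━━━━━━━━━━━━━━━━━━━━━━━━━┛


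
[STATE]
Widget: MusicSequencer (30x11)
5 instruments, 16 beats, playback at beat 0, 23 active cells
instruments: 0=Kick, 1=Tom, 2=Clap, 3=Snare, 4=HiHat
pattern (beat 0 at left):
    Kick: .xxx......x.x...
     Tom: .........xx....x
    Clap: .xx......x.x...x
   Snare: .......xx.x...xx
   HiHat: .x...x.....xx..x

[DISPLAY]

      ▼123456789012345        
  Kick·███······█·█···        
   Tom·········██····█        
  Clap·██······█·█···█        
 Snare·······██·█···██        
 HiHat·█···█·····██··█        
                              
                              
                              
                              
                              


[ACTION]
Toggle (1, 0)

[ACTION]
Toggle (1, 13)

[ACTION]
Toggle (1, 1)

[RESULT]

      ▼123456789012345        
  Kick·███······█·█···        
   Tom██·······██··█·█        
  Clap·██······█·█···█        
 Snare·······██·█···██        
 HiHat·█···█·····██··█        
                              
                              
                              
                              
                              


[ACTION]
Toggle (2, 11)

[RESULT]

      ▼123456789012345        
  Kick·███······█·█···        
   Tom██·······██··█·█        
  Clap·██······█·····█        
 Snare·······██·█···██        
 HiHat·█···█·····██··█        
                              
                              
                              
                              
                              


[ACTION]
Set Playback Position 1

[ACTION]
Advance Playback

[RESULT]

      01▼3456789012345        
  Kick·███······█·█···        
   Tom██·······██··█·█        
  Clap·██······█·····█        
 Snare·······██·█···██        
 HiHat·█···█·····██··█        
                              
                              
                              
                              
                              


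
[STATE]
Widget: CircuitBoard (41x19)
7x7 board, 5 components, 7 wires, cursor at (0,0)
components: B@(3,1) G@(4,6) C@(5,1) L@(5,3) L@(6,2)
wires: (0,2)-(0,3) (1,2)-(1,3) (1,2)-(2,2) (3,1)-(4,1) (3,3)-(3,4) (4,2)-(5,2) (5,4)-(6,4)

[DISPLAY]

   0 1 2 3 4 5 6                         
0  [.]      · ─ ·                        
                                         
1           · ─ ·                        
            │                            
2           ·                            
                                         
3       B       · ─ ·                    
        │                                
4       ·   ·               G            
            │                            
5       C   ·   L   ·                    
                    │                    
6           L       ·                    
Cursor: (0,0)                            
                                         
                                         
                                         
                                         


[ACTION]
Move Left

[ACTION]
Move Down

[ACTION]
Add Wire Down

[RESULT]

   0 1 2 3 4 5 6                         
0           · ─ ·                        
                                         
1  [.]      · ─ ·                        
    │       │                            
2   ·       ·                            
                                         
3       B       · ─ ·                    
        │                                
4       ·   ·               G            
            │                            
5       C   ·   L   ·                    
                    │                    
6           L       ·                    
Cursor: (1,0)                            
                                         
                                         
                                         
                                         


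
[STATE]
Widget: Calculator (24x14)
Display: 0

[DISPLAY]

                       0
┌───┬───┬───┬───┐       
│ 7 │ 8 │ 9 │ ÷ │       
├───┼───┼───┼───┤       
│ 4 │ 5 │ 6 │ × │       
├───┼───┼───┼───┤       
│ 1 │ 2 │ 3 │ - │       
├───┼───┼───┼───┤       
│ 0 │ . │ = │ + │       
├───┼───┼───┼───┤       
│ C │ MC│ MR│ M+│       
└───┴───┴───┴───┘       
                        
                        


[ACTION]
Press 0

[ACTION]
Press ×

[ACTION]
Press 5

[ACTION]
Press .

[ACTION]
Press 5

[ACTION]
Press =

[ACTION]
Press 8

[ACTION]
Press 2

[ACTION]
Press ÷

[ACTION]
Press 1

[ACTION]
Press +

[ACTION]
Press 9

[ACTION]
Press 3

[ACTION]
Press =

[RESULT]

                     175
┌───┬───┬───┬───┐       
│ 7 │ 8 │ 9 │ ÷ │       
├───┼───┼───┼───┤       
│ 4 │ 5 │ 6 │ × │       
├───┼───┼───┼───┤       
│ 1 │ 2 │ 3 │ - │       
├───┼───┼───┼───┤       
│ 0 │ . │ = │ + │       
├───┼───┼───┼───┤       
│ C │ MC│ MR│ M+│       
└───┴───┴───┴───┘       
                        
                        


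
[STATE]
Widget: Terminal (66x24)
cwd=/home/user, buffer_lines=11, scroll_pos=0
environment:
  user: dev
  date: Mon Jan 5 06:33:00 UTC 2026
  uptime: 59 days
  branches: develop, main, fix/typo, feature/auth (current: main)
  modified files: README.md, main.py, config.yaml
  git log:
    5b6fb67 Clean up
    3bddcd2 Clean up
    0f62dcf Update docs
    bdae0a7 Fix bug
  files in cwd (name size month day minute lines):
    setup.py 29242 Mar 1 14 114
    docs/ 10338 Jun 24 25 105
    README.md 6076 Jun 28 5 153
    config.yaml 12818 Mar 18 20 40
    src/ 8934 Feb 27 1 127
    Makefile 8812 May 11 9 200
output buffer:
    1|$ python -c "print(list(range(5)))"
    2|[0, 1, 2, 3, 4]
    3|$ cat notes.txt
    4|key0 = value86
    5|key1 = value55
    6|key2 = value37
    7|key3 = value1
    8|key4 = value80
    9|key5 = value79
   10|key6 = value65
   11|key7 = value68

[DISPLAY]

$ python -c "print(list(range(5)))"                               
[0, 1, 2, 3, 4]                                                   
$ cat notes.txt                                                   
key0 = value86                                                    
key1 = value55                                                    
key2 = value37                                                    
key3 = value1                                                     
key4 = value80                                                    
key5 = value79                                                    
key6 = value65                                                    
key7 = value68                                                    
$ █                                                               
                                                                  
                                                                  
                                                                  
                                                                  
                                                                  
                                                                  
                                                                  
                                                                  
                                                                  
                                                                  
                                                                  
                                                                  


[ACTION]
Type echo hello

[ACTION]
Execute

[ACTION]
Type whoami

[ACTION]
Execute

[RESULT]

$ python -c "print(list(range(5)))"                               
[0, 1, 2, 3, 4]                                                   
$ cat notes.txt                                                   
key0 = value86                                                    
key1 = value55                                                    
key2 = value37                                                    
key3 = value1                                                     
key4 = value80                                                    
key5 = value79                                                    
key6 = value65                                                    
key7 = value68                                                    
$ echo hello                                                      
hello                                                             
$ whoami                                                          
dev                                                               
$ █                                                               
                                                                  
                                                                  
                                                                  
                                                                  
                                                                  
                                                                  
                                                                  
                                                                  


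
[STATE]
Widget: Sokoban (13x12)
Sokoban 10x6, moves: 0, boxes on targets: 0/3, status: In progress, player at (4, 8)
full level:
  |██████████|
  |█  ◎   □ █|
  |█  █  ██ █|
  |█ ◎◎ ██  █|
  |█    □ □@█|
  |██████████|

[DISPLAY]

██████████   
█  ◎   □ █   
█  █  ██ █   
█ ◎◎ ██  █   
█    □ □@█   
██████████   
Moves: 0  0/3
             
             
             
             
             


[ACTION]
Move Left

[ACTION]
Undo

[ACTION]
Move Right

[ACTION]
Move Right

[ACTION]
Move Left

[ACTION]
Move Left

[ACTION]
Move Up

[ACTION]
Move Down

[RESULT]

██████████   
█  ◎   □ █   
█  █  ██ █   
█ ◎◎ ██  █   
█    □□@ █   
██████████   
Moves: 3  0/3
             
             
             
             
             


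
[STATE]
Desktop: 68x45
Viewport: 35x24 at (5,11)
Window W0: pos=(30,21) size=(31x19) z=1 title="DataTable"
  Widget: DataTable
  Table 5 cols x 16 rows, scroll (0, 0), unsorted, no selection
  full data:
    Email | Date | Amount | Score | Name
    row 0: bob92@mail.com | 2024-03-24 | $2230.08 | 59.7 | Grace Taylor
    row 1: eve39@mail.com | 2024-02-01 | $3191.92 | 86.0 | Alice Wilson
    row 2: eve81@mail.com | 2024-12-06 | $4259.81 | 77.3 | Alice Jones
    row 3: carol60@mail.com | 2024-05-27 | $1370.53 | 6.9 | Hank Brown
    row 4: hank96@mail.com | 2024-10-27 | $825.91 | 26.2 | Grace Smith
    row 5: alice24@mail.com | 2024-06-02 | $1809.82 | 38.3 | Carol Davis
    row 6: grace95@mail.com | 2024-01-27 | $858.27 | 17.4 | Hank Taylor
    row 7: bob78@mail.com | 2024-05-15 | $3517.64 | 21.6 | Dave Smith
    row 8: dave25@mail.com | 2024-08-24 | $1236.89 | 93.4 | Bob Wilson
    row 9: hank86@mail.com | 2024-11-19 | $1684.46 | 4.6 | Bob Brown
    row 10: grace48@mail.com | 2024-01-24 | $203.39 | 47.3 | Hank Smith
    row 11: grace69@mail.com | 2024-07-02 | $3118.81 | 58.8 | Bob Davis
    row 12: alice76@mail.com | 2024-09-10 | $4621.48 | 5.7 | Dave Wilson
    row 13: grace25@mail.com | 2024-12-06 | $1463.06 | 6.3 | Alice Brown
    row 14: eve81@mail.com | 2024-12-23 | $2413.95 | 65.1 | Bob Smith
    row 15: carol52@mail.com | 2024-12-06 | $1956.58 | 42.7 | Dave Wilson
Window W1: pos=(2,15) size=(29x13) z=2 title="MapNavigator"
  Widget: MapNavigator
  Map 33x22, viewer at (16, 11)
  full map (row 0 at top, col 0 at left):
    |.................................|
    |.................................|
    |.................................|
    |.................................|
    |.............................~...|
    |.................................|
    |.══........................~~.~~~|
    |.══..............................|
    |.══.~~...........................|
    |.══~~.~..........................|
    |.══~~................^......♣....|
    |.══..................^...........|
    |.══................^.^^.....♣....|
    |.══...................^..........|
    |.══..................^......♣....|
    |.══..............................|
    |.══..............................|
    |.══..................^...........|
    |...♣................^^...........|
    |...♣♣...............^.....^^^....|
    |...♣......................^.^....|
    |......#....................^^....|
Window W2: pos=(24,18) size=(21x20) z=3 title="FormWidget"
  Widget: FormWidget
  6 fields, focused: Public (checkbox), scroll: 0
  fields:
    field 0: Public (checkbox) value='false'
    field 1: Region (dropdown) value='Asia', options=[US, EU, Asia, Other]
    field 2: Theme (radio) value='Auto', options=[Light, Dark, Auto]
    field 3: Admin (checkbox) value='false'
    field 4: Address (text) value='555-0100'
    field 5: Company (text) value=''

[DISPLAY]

                                   
                                   
                                   
                                   
━━━━━━━━━━━━━━━━━━━━━━━━━┓         
apNavigator              ┃         
─────────────────────────┨         
...................┏━━━━━━━━━━━━━━━
~..................┃ FormWidget    
.~.................┠───────────────
................^..┃> Public:     [
...........@....^..┃  Region:     [
..............^.^^.┃  Theme:      (
.................^.┃  Admin:      [
................^..┃  Address:    [
...................┃  Company:    [
━━━━━━━━━━━━━━━━━━━┃               
                   ┃               
                   ┃               
                   ┃               
                   ┃               
                   ┃               
                   ┃               
                   ┃               


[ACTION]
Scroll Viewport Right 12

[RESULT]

                                   
                                   
                                   
                                   
━━━━━━━━━━━━━┓                     
             ┃                     
─────────────┨                     
.......┏━━━━━━━━━━━━━━━━━━━┓       
.......┃ FormWidget        ┃       
.......┠───────────────────┨       
....^..┃> Public:     [ ]  ┃━━━━━━━
....^..┃  Region:     [As▼]┃       
..^.^^.┃  Theme:      ( ) L┃───────
.....^.┃  Admin:      [ ]  ┃  │Date
....^..┃  Address:    [555]┃──┼────
.......┃  Company:    [   ]┃  │2024
━━━━━━━┃                   ┃  │2024
       ┃                   ┃  │2024
       ┃                   ┃om│2024
       ┃                   ┃m │2024
       ┃                   ┃om│2024
       ┃                   ┃om│2024
       ┃                   ┃  │2024
       ┃                   ┃m │2024


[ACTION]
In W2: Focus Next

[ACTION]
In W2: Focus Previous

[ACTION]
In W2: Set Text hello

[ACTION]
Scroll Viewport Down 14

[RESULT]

....^..┃> Public:     [ ]  ┃━━━━━━━
....^..┃  Region:     [As▼]┃       
..^.^^.┃  Theme:      ( ) L┃───────
.....^.┃  Admin:      [ ]  ┃  │Date
....^..┃  Address:    [555]┃──┼────
.......┃  Company:    [   ]┃  │2024
━━━━━━━┃                   ┃  │2024
       ┃                   ┃  │2024
       ┃                   ┃om│2024
       ┃                   ┃m │2024
       ┃                   ┃om│2024
       ┃                   ┃om│2024
       ┃                   ┃  │2024
       ┃                   ┃m │2024
       ┃                   ┃m │2024
       ┃                   ┃om│2024
       ┗━━━━━━━━━━━━━━━━━━━┛om│2024
             ┃alice76@mail.com│2024
             ┗━━━━━━━━━━━━━━━━━━━━━
                                   
                                   
                                   
                                   
                                   
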